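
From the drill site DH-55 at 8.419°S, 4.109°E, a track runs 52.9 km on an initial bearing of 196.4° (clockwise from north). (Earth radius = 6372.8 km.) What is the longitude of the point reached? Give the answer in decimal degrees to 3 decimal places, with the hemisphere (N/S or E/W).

3.973°E

δ = d/R = 52.9/6372.8 = 0.008301 rad
φ₂ = arcsin(sin φ₁ cos δ + cos φ₁ sin δ cos θ)
   = arcsin(-0.14641·0.99997 + 0.98922·0.00830·-0.95931) = -8.87523°
λ₂ = λ₁ + atan2(sin θ sin δ cos φ₁, cos δ − sin φ₁ sin φ₂) = 3.97309°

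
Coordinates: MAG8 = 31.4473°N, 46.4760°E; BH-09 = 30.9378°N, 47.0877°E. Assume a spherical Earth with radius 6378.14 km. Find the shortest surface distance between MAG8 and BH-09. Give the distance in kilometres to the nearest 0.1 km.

Δφ = -0.5095°,  Δλ = 0.6117°
a = sin²(Δφ/2) + cos φ₁ cos φ₂ sin²(Δλ/2) = 0.000041
c = 2·arcsin(√a) = 0.012747 rad = 0.7303°
d = R·c = 6378.14 × 0.012747 = 81.3 km

81.3 km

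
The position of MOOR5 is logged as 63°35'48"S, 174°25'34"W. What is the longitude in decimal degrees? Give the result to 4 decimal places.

174° + 25′/60 + 34″/3600 = 174 + 0.41667 + 0.00944 = 174.4261°

174.4261°W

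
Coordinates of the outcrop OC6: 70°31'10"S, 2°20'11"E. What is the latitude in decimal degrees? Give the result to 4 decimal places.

70° + 31′/60 + 10″/3600 = 70 + 0.51667 + 0.00278 = 70.5194°

70.5194°S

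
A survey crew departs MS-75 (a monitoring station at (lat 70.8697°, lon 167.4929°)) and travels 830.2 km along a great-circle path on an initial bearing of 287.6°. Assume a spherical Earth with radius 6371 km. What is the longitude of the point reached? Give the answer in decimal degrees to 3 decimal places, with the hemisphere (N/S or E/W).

δ = d/R = 830.2/6371 = 0.130309 rad
φ₂ = arcsin(sin φ₁ cos δ + cos φ₁ sin δ cos θ)
   = arcsin(0.94478·0.99152 + 0.32772·0.12994·0.30237) = 71.73951°
λ₂ = λ₁ + atan2(sin θ sin δ cos φ₁, cos δ − sin φ₁ sin φ₂) = 144.20903°

144.209°E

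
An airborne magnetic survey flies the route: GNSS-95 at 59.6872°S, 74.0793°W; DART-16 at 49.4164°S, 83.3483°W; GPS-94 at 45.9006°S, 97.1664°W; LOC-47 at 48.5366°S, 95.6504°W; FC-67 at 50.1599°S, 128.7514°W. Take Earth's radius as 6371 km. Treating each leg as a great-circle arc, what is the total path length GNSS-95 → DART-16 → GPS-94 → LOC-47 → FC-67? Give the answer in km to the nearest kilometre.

GNSS-95→DART-16: c = 0.201893 rad, d = 1286.26 km
DART-16→GPS-94: c = 0.173332 rad, d = 1104.30 km
GPS-94→LOC-47: c = 0.049390 rad, d = 314.66 km
LOC-47→FC-67: c = 0.374324 rad, d = 2384.82 km
Total = 1286.26 + 1104.30 + 314.66 + 2384.82 = 5090.04 km

5090 km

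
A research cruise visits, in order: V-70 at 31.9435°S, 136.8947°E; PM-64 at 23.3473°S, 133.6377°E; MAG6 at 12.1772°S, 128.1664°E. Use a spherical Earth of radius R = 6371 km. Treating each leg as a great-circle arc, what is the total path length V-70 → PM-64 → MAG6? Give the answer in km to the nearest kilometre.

2378 km

V-70→PM-64: c = 0.158229 rad, d = 1008.08 km
PM-64→MAG6: c = 0.215041 rad, d = 1370.03 km
Total = 1008.08 + 1370.03 = 2378.10 km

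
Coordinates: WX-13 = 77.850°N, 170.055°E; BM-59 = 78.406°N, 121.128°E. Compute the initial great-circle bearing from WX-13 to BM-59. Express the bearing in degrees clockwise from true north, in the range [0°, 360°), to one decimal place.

297.0°

Δλ = -48.9270°
y = sin Δλ · cos φ₂ = -0.151510
x = cos φ₁ sin φ₂ − sin φ₁ cos φ₂ cos Δλ = 0.077090
θ = atan2(y, x) = -63.0324° → 296.9676° (mod 360°)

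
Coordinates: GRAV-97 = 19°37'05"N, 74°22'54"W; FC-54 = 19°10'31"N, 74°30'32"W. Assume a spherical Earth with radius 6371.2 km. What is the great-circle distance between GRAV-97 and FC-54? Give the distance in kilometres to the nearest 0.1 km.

GRAV-97: φ = +19.61806°, λ = -74.38167°
FC-54: φ = +19.17528°, λ = -74.50889°
Δφ = -0.4428°,  Δλ = -0.1272°
a = sin²(Δφ/2) + cos φ₁ cos φ₂ sin²(Δλ/2) = 0.000016
c = 2·arcsin(√a) = 0.008007 rad = 0.4588°
d = R·c = 6371.2 × 0.008007 = 51.0 km

51.0 km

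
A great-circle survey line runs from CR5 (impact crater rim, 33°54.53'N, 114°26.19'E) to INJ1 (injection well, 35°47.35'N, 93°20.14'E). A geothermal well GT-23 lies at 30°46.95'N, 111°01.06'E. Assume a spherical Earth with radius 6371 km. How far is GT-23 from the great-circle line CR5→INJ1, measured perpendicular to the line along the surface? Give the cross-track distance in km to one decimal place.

403.6 km

CR5: φ = +33.90883°, λ = +114.43650°
INJ1: φ = +35.78917°, λ = +93.33567°
GT-23: φ = +30.78250°, λ = +111.01767°
δ₁₃ = central angle CR5→GT-23 = 0.074277 rad  (haversine)
θ₁₃ = bearing CR5→GT-23 = 223.661°,  θ₁₂ = bearing CR5→INJ1 = 282.203°
dₓₜ = R·arcsin(sin δ₁₃ · sin(θ₁₃ − θ₁₂)) = 6371·arcsin(0.07421·sin(-58.542°)) = -403.561 km
|dₓₜ| = 403.561 km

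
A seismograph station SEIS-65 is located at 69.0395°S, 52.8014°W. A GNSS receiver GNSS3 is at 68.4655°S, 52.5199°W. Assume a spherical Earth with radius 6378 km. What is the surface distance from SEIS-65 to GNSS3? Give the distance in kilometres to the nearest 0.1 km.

64.9 km

Δφ = 0.5740°,  Δλ = 0.2815°
a = sin²(Δφ/2) + cos φ₁ cos φ₂ sin²(Δλ/2) = 0.000026
c = 2·arcsin(√a) = 0.010175 rad = 0.5830°
d = R·c = 6378 × 0.010175 = 64.9 km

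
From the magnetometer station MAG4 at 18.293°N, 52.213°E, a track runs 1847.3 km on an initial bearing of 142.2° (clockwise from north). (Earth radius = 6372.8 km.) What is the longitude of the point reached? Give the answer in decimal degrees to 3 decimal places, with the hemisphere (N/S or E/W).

62.341°E

δ = d/R = 1847.3/6372.8 = 0.289873 rad
φ₂ = arcsin(sin φ₁ cos δ + cos φ₁ sin δ cos θ)
   = arcsin(0.31388·0.95828 + 0.94946·0.28583·-0.79016) = 4.95338°
λ₂ = λ₁ + atan2(sin θ sin δ cos φ₁, cos δ − sin φ₁ sin φ₂) = 62.34078°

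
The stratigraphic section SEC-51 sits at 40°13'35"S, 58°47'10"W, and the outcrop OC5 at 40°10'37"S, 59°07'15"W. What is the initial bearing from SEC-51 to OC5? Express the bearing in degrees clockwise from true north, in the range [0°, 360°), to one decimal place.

SEC-51: φ = -40.22639°, λ = -58.78611°
OC5: φ = -40.17694°, λ = -59.12083°
Δλ = -0.3347°
y = sin Δλ · cos φ₂ = -0.004464
x = cos φ₁ sin φ₂ − sin φ₁ cos φ₂ cos Δλ = 0.000855
θ = atan2(y, x) = -79.1620° → 280.8380° (mod 360°)

280.8°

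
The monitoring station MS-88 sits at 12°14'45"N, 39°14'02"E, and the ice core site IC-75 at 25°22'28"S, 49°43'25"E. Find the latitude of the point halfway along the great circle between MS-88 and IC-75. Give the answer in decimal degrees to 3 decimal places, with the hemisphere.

MS-88: φ = +12.24583°, λ = +39.23389°
IC-75: φ = -25.37444°, λ = +49.72361°
Bx = cos φ₂ cos Δλ = 0.888426,  By = cos φ₂ sin Δλ = 0.164495
φₘ = atan2(sin φ₁ + sin φ₂, √((cos φ₁ + Bx)² + By²)) = -6.59162°
λₘ = λ₁ + atan2(By, cos φ₁ + Bx) = 44.27259°

6.592°S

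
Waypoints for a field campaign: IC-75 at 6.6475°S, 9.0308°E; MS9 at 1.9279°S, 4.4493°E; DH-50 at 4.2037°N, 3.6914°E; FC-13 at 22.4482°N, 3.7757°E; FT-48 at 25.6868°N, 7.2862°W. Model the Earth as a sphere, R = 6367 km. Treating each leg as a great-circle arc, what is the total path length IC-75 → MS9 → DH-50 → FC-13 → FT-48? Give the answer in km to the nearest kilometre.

IC-75→MS9: c = 0.114629 rad, d = 729.84 km
MS9→DH-50: c = 0.107830 rad, d = 686.55 km
DH-50→FC-13: c = 0.318430 rad, d = 2027.44 km
FC-13→FT-48: c = 0.185044 rad, d = 1178.17 km
Total = 729.84 + 686.55 + 2027.44 + 1178.17 = 4622.01 km

4622 km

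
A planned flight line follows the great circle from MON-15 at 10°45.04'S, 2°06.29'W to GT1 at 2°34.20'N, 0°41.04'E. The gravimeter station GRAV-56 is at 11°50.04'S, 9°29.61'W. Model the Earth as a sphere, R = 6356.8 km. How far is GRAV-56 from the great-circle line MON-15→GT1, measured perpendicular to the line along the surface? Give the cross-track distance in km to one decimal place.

757.8 km

MON-15: φ = -10.75067°, λ = -2.10483°
GT1: φ = +2.57000°, λ = +0.68400°
GRAV-56: φ = -11.83400°, λ = -9.49350°
δ₁₃ = central angle MON-15→GRAV-56 = 0.127860 rad  (haversine)
θ₁₃ = bearing MON-15→GRAV-56 = 260.784°,  θ₁₂ = bearing MON-15→GT1 = 11.924°
dₓₜ = R·arcsin(sin δ₁₃ · sin(θ₁₃ − θ₁₂)) = 6356.8·arcsin(0.12751·sin(248.860°)) = -757.814 km
|dₓₜ| = 757.814 km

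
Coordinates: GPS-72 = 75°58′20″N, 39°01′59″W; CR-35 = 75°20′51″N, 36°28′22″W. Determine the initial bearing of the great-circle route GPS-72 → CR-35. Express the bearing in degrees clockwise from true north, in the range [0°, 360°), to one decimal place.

133.3°

GPS-72: φ = +75.97222°, λ = -39.03306°
CR-35: φ = +75.34750°, λ = -36.47278°
Δλ = 2.5603°
y = sin Δλ · cos φ₂ = 0.011300
x = cos φ₁ sin φ₂ − sin φ₁ cos φ₂ cos Δλ = -0.010658
θ = atan2(y, x) = 133.3269° → 133.3269° (mod 360°)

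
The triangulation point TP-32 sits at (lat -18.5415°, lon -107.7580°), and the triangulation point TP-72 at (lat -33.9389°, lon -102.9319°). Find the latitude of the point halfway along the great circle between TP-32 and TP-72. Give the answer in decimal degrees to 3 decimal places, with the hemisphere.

26.260°S

Bx = cos φ₂ cos Δλ = 0.826692,  By = cos φ₂ sin Δλ = 0.069799
φₘ = atan2(sin φ₁ + sin φ₂, √((cos φ₁ + Bx)² + By²)) = -26.26027°
λₘ = λ₁ + atan2(By, cos φ₁ + Bx) = -105.50584°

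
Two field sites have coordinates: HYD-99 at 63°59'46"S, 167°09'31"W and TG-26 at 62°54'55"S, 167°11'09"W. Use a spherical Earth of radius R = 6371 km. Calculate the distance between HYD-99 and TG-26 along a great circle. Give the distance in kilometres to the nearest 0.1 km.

HYD-99: φ = -63.99611°, λ = -167.15861°
TG-26: φ = -62.91528°, λ = -167.18583°
Δφ = 1.0808°,  Δλ = -0.0272°
a = sin²(Δφ/2) + cos φ₁ cos φ₂ sin²(Δλ/2) = 0.000089
c = 2·arcsin(√a) = 0.018865 rad = 1.0809°
d = R·c = 6371 × 0.018865 = 120.2 km

120.2 km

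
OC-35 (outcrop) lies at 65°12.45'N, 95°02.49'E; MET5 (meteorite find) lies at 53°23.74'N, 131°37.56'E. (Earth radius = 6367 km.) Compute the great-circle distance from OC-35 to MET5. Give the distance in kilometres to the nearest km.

2404 km

OC-35: φ = +65.20750°, λ = +95.04150°
MET5: φ = +53.39567°, λ = +131.62600°
Δφ = -11.8118°,  Δλ = 36.5845°
a = sin²(Δφ/2) + cos φ₁ cos φ₂ sin²(Δλ/2) = 0.035219
c = 2·arcsin(√a) = 0.377575 rad = 21.6334°
d = R·c = 6367 × 0.377575 = 2404.0 km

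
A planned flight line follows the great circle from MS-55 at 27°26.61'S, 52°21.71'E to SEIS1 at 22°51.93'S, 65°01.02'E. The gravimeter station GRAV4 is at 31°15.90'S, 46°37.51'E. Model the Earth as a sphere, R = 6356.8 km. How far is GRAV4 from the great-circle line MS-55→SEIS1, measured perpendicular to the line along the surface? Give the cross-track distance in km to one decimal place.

235.7 km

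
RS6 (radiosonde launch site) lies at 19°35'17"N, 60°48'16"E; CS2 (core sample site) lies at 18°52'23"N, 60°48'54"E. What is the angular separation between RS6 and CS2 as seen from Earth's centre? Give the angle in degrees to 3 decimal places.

0.715°

RS6: φ = +19.58806°, λ = +60.80444°
CS2: φ = +18.87306°, λ = +60.81500°
Δφ = -0.7150°,  Δλ = 0.0106°
a = sin²(Δφ/2) + cos φ₁ cos φ₂ sin²(Δλ/2) = 0.000039
c = 2·arcsin(√a) = 0.012480 rad = 0.7151°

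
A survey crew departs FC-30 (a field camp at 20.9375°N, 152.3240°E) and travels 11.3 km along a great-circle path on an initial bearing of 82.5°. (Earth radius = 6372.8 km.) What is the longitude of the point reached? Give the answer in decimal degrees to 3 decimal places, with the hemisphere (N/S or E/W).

δ = d/R = 11.3/6372.8 = 0.001773 rad
φ₂ = arcsin(sin φ₁ cos δ + cos φ₁ sin δ cos θ)
   = arcsin(0.35735·1.00000 + 0.93397·0.00177·0.13053) = 20.95073°
λ₂ = λ₁ + atan2(sin θ sin δ cos φ₁, cos δ − sin φ₁ sin φ₂) = 152.43186°

152.432°E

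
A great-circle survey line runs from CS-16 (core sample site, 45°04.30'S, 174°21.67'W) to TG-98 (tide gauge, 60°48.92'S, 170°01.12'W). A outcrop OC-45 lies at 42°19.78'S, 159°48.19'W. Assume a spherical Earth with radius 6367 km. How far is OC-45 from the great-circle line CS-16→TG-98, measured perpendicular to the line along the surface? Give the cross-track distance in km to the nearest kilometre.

1206 km

CS-16: φ = -45.07167°, λ = -174.36117°
TG-98: φ = -60.81533°, λ = -170.01867°
OC-45: φ = -42.32967°, λ = -159.80317°
δ₁₃ = central angle CS-16→OC-45 = 0.189532 rad  (haversine)
θ₁₃ = bearing CS-16→OC-45 = 80.519°,  θ₁₂ = bearing CS-16→TG-98 = 172.279°
dₓₜ = R·arcsin(sin δ₁₃ · sin(θ₁₃ − θ₁₂)) = 6367·arcsin(0.18840·sin(-91.760°)) = -1206.176 km
|dₓₜ| = 1206.176 km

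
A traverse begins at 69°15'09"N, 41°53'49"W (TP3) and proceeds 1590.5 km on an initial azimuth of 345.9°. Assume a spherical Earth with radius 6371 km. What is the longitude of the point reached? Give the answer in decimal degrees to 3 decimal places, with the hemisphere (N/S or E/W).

TP3: φ = +69.25250°, λ = -41.89694°
δ = d/R = 1590.5/6371 = 0.249647 rad
φ₂ = arcsin(sin φ₁ cos δ + cos φ₁ sin δ cos θ)
   = arcsin(0.93515·0.96900 + 0.35425·0.24706·0.96987) = 82.32672°
λ₂ = λ₁ + atan2(sin θ sin δ cos φ₁, cos δ − sin φ₁ sin φ₂) = -68.68973°

68.690°W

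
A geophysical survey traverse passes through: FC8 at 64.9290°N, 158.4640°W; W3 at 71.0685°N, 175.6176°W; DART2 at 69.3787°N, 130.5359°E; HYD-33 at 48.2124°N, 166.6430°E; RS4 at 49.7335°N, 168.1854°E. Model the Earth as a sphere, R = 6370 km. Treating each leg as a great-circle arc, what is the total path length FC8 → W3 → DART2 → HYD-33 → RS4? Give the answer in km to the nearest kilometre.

FC8→W3: c = 0.154106 rad, d = 981.66 km
W3→DART2: c = 0.308759 rad, d = 1966.79 km
DART2→HYD-33: c = 0.478999 rad, d = 3051.23 km
HYD-33→RS4: c = 0.031890 rad, d = 203.14 km
Total = 981.66 + 1966.79 + 3051.23 + 203.14 = 6202.82 km

6203 km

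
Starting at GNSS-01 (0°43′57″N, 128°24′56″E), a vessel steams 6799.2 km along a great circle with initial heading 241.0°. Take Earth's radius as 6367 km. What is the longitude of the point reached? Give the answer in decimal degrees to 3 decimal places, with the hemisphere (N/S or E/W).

70.871°E

GNSS-01: φ = +0.73250°, λ = +128.41556°
δ = d/R = 6799.2/6367 = 1.067881 rad
φ₂ = arcsin(sin φ₁ cos δ + cos φ₁ sin δ cos θ)
   = arcsin(0.01278·0.48198 + 0.99992·0.87618·-0.48481) = -24.74526°
λ₂ = λ₁ + atan2(sin θ sin δ cos φ₁, cos δ − sin φ₁ sin φ₂) = 70.87137°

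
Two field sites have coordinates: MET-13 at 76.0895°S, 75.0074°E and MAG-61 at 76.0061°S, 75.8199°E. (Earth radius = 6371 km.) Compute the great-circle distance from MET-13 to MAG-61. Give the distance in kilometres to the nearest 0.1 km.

23.7 km

Δφ = 0.0834°,  Δλ = 0.8125°
a = sin²(Δφ/2) + cos φ₁ cos φ₂ sin²(Δλ/2) = 0.000003
c = 2·arcsin(√a) = 0.003716 rad = 0.2129°
d = R·c = 6371 × 0.003716 = 23.7 km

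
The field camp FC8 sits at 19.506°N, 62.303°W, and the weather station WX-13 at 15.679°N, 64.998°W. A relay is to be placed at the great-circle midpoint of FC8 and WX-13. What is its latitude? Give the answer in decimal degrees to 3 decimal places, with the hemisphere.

17.597°N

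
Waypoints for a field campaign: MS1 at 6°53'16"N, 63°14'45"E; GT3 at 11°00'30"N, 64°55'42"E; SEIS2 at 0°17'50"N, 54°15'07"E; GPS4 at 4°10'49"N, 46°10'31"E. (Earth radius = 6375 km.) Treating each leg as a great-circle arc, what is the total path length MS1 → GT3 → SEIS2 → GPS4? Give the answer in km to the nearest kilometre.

3168 km

MS1: φ = +6.88778°, λ = +63.24583°
GT3: φ = +11.00833°, λ = +64.92833°
SEIS2: φ = +0.29722°, λ = +54.25194°
GPS4: φ = +4.18028°, λ = +46.17528°
MS1→GT3: c = 0.077545 rad, d = 494.35 km
GT3→SEIS2: c = 0.263114 rad, d = 1677.35 km
SEIS2→GPS4: c = 0.156288 rad, d = 996.34 km
Total = 494.35 + 1677.35 + 996.34 = 3168.04 km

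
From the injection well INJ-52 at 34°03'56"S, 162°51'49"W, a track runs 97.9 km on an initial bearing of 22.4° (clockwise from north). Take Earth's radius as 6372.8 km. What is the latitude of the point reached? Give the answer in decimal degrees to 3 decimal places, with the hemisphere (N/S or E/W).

33.251°S

INJ-52: φ = -34.06556°, λ = -162.86361°
δ = d/R = 97.9/6372.8 = 0.015362 rad
φ₂ = arcsin(sin φ₁ cos δ + cos φ₁ sin δ cos θ)
   = arcsin(-0.56014·0.99988 + 0.82840·0.01536·0.92455) = -33.25113°
λ₂ = λ₁ + atan2(sin θ sin δ cos φ₁, cos δ − sin φ₁ sin φ₂) = -162.46254°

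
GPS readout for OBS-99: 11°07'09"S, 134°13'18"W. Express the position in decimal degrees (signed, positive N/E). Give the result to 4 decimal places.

lat: 11.1192° S → -11.1192°
lon: 134.2217° W → -134.2217°

-11.1192°, -134.2217°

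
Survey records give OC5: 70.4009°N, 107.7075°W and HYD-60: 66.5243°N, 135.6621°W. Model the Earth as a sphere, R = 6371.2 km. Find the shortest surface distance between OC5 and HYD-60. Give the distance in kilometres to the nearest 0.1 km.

Δφ = -3.8766°,  Δλ = -27.9546°
a = sin²(Δφ/2) + cos φ₁ cos φ₂ sin²(Δλ/2) = 0.008940
c = 2·arcsin(√a) = 0.189383 rad = 10.8509°
d = R·c = 6371.2 × 0.189383 = 1206.6 km

1206.6 km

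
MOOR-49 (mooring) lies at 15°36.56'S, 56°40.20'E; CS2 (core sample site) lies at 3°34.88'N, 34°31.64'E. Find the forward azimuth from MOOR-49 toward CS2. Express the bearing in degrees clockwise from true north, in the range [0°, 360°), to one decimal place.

MOOR-49: φ = -15.60933°, λ = +56.67000°
CS2: φ = +3.58133°, λ = +34.52733°
Δλ = -22.1427°
y = sin Δλ · cos φ₂ = -0.376178
x = cos φ₁ sin φ₂ − sin φ₁ cos φ₂ cos Δλ = 0.308907
θ = atan2(y, x) = -50.6081° → 309.3919° (mod 360°)

309.4°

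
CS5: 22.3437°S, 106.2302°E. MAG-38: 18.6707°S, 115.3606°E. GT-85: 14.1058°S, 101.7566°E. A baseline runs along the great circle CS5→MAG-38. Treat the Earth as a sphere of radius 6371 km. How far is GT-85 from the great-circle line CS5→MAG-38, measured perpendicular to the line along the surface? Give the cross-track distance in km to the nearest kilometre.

δ₁₃ = central angle CS5→GT-85 = 0.161739 rad  (haversine)
θ₁₃ = bearing CS5→GT-85 = 331.981°,  θ₁₂ = bearing CS5→MAG-38 = 68.407°
dₓₜ = R·arcsin(sin δ₁₃ · sin(θ₁₃ − θ₁₂)) = 6371·arcsin(0.16103·sin(263.574°)) = -1023.908 km
|dₓₜ| = 1023.908 km

1024 km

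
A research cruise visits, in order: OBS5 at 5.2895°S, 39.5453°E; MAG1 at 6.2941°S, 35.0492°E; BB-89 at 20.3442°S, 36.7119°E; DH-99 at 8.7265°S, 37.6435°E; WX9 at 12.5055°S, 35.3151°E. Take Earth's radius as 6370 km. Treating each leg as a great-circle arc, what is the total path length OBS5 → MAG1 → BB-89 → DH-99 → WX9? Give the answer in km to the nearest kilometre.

OBS5→MAG1: c = 0.080015 rad, d = 509.69 km
MAG1→BB-89: c = 0.246832 rad, d = 1572.32 km
BB-89→DH-99: c = 0.203375 rad, d = 1295.50 km
DH-99→WX9: c = 0.077104 rad, d = 491.15 km
Total = 509.69 + 1572.32 + 1295.50 + 491.15 = 3868.66 km

3869 km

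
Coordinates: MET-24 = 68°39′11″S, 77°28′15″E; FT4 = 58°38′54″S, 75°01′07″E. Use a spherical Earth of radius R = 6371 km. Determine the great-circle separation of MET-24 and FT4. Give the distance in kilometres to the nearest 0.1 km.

MET-24: φ = -68.65306°, λ = +77.47083°
FT4: φ = -58.64833°, λ = +75.01861°
Δφ = 10.0047°,  Δλ = -2.4522°
a = sin²(Δφ/2) + cos φ₁ cos φ₂ sin²(Δλ/2) = 0.007690
c = 2·arcsin(√a) = 0.175611 rad = 10.0618°
d = R·c = 6371 × 0.175611 = 1118.8 km

1118.8 km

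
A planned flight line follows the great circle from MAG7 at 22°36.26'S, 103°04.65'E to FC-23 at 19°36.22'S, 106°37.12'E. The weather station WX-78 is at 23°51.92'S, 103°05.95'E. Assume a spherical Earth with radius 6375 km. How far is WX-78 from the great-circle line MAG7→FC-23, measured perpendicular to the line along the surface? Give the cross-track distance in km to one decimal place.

MAG7: φ = -22.60433°, λ = +103.07750°
FC-23: φ = -19.60367°, λ = +106.61867°
WX-78: φ = -23.86533°, λ = +103.09917°
δ₁₃ = central angle MAG7→WX-78 = 0.022011 rad  (haversine)
θ₁₃ = bearing MAG7→WX-78 = 179.100°,  θ₁₂ = bearing MAG7→FC-23 = 48.402°
dₓₜ = R·arcsin(sin δ₁₃ · sin(θ₁₃ − θ₁₂)) = 6375·arcsin(0.02201·sin(130.698°)) = 106.383 km
|dₓₜ| = 106.383 km

106.4 km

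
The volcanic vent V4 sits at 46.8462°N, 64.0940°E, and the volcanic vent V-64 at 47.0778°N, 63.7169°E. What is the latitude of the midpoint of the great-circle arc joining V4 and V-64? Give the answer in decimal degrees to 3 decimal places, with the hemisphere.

46.962°N

Bx = cos φ₂ cos Δλ = 0.680990,  By = cos φ₂ sin Δλ = -0.004482
φₘ = atan2(sin φ₁ + sin φ₂, √((cos φ₁ + Bx)² + By²)) = 46.96215°
λₘ = λ₁ + atan2(By, cos φ₁ + Bx) = 63.90586°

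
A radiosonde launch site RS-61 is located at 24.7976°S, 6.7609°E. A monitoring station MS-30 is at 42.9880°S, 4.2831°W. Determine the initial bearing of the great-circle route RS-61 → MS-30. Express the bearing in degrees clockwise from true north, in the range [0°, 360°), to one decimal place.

Δλ = -11.0440°
y = sin Δλ · cos φ₂ = -0.140128
x = cos φ₁ sin φ₂ − sin φ₁ cos φ₂ cos Δλ = -0.317858
θ = atan2(y, x) = -156.2097° → 203.7903° (mod 360°)

203.8°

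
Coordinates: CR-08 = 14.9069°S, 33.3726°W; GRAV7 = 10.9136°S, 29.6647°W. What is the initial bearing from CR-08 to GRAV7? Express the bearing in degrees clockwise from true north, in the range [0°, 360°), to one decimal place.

42.6°

Δλ = 3.7079°
y = sin Δλ · cos φ₂ = 0.063500
x = cos φ₁ sin φ₂ − sin φ₁ cos φ₂ cos Δλ = 0.069111
θ = atan2(y, x) = 42.5773° → 42.5773° (mod 360°)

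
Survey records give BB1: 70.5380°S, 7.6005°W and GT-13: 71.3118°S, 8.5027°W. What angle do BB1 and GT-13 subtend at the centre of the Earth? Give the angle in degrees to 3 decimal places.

0.828°

Δφ = -0.7738°,  Δλ = -0.9022°
a = sin²(Δφ/2) + cos φ₁ cos φ₂ sin²(Δλ/2) = 0.000052
c = 2·arcsin(√a) = 0.014452 rad = 0.8280°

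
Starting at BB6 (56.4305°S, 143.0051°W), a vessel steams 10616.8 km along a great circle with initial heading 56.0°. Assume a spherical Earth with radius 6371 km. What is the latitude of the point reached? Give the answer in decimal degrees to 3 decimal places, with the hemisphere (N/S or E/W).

22.790°N

δ = d/R = 10616.8/6371 = 1.666426 rad
φ₂ = arcsin(sin φ₁ cos δ + cos φ₁ sin δ cos θ)
   = arcsin(-0.83322·-0.09548 + 0.55295·0.99543·0.55919) = 22.78975°
λ₂ = λ₁ + atan2(sin θ sin δ cos φ₁, cos δ − sin φ₁ sin φ₂) = -79.47993°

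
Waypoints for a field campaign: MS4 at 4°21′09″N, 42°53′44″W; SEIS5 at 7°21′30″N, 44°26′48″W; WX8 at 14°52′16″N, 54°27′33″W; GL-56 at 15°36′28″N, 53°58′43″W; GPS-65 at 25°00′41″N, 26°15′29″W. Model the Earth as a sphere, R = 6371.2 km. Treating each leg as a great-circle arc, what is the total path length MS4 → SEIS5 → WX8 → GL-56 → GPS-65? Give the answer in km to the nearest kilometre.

4914 km

MS4: φ = +4.35250°, λ = -42.89556°
SEIS5: φ = +7.35833°, λ = -44.44667°
WX8: φ = +14.87111°, λ = -54.45917°
GL-56: φ = +15.60778°, λ = -53.97861°
GPS-65: φ = +25.01139°, λ = -26.25806°
MS4→SEIS5: c = 0.058969 rad, d = 375.70 km
SEIS5→WX8: c = 0.215746 rad, d = 1374.56 km
WX8→GL-56: c = 0.015192 rad, d = 96.79 km
GL-56→GPS-65: c = 0.481315 rad, d = 3066.55 km
Total = 375.70 + 1374.56 + 96.79 + 3066.55 = 4913.61 km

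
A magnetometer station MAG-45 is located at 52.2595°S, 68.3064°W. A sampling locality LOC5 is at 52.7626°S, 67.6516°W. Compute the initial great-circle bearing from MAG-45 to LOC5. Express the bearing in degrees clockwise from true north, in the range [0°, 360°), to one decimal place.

Δλ = 0.6548°
y = sin Δλ · cos φ₂ = 0.006915
x = cos φ₁ sin φ₂ − sin φ₁ cos φ₂ cos Δλ = -0.008812
θ = atan2(y, x) = 141.8759° → 141.8759° (mod 360°)

141.9°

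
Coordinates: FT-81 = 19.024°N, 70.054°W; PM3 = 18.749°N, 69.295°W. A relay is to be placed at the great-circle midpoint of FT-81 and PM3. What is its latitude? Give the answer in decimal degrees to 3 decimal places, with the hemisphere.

18.887°N

Bx = cos φ₂ cos Δλ = 0.946853,  By = cos φ₂ sin Δλ = 0.012544
φₘ = atan2(sin φ₁ + sin φ₂, √((cos φ₁ + Bx)² + By²)) = 18.88688°
λₘ = λ₁ + atan2(By, cos φ₁ + Bx) = -69.67419°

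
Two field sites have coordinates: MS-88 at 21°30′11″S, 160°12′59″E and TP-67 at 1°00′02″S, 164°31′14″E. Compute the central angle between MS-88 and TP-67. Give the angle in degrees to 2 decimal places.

20.93°

MS-88: φ = -21.50306°, λ = +160.21639°
TP-67: φ = -1.00056°, λ = +164.52056°
Δφ = 20.5025°,  Δλ = 4.3042°
a = sin²(Δφ/2) + cos φ₁ cos φ₂ sin²(Δλ/2) = 0.032983
c = 2·arcsin(√a) = 0.365253 rad = 20.9275°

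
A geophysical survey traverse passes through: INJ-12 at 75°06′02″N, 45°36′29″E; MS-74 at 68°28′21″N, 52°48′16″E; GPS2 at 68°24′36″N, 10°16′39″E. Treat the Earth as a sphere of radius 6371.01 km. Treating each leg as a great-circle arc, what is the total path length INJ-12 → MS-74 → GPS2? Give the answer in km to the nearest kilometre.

INJ-12: φ = +75.10056°, λ = +45.60806°
MS-74: φ = +68.47250°, λ = +52.80444°
GPS2: φ = +68.41000°, λ = +10.27750°
INJ-12→MS-74: c = 0.121952 rad, d = 776.95 km
MS-74→GPS2: c = 0.267318 rad, d = 1703.08 km
Total = 776.95 + 1703.08 = 2480.04 km

2480 km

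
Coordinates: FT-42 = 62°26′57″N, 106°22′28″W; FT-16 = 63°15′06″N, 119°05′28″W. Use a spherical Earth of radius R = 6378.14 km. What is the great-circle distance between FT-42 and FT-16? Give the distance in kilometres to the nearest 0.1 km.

651.0 km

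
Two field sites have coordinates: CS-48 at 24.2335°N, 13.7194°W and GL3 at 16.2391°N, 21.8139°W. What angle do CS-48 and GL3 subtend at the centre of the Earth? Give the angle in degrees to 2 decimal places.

11.02°

Δφ = -7.9944°,  Δλ = -8.0945°
a = sin²(Δφ/2) + cos φ₁ cos φ₂ sin²(Δλ/2) = 0.009220
c = 2·arcsin(√a) = 0.192342 rad = 11.0204°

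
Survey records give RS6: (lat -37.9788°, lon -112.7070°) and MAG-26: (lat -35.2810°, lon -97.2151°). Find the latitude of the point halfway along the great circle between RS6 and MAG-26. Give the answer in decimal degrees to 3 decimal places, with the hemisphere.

36.882°S

Bx = cos φ₂ cos Δλ = 0.786670,  By = cos φ₂ sin Δλ = 0.218043
φₘ = atan2(sin φ₁ + sin φ₂, √((cos φ₁ + Bx)² + By²)) = -36.88162°
λₘ = λ₁ + atan2(By, cos φ₁ + Bx) = -104.82461°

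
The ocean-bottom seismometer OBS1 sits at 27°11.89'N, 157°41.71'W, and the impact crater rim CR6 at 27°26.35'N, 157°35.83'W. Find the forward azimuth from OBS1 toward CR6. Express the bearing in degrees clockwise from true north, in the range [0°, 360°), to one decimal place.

OBS1: φ = +27.19817°, λ = -157.69517°
CR6: φ = +27.43917°, λ = -157.59717°
Δλ = 0.0980°
y = sin Δλ · cos φ₂ = 0.001518
x = cos φ₁ sin φ₂ − sin φ₁ cos φ₂ cos Δλ = 0.004207
θ = atan2(y, x) = 19.8416° → 19.8416° (mod 360°)

19.8°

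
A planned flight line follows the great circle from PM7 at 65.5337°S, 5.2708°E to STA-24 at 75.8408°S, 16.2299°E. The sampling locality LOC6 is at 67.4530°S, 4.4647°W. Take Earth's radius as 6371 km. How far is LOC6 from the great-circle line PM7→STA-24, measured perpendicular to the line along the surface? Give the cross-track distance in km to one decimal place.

δ₁₃ = central angle PM7→LOC6 = 0.075490 rad  (haversine)
θ₁₃ = bearing PM7→LOC6 = 239.288°,  θ₁₂ = bearing PM7→STA-24 = 165.741°
dₓₜ = R·arcsin(sin δ₁₃ · sin(θ₁₃ − θ₁₂)) = 6371·arcsin(0.07542·sin(73.547°)) = 461.215 km
|dₓₜ| = 461.215 km

461.2 km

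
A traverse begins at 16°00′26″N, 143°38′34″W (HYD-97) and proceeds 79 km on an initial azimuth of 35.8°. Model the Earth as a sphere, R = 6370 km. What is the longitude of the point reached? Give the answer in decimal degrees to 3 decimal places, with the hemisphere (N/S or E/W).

143.209°W

HYD-97: φ = +16.00722°, λ = -143.64278°
δ = d/R = 79/6370 = 0.012402 rad
φ₂ = arcsin(sin φ₁ cos δ + cos φ₁ sin δ cos θ)
   = arcsin(0.27576·0.99992 + 0.96123·0.01240·0.81106) = 16.58311°
λ₂ = λ₁ + atan2(sin θ sin δ cos φ₁, cos δ − sin φ₁ sin φ₂) = -143.20909°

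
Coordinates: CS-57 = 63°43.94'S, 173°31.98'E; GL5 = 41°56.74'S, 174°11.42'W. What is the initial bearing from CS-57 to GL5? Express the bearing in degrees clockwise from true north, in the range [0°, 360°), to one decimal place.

CS-57: φ = -63.73233°, λ = +173.53300°
GL5: φ = -41.94567°, λ = -174.19033°
Δλ = 12.2767°
y = sin Δλ · cos φ₂ = 0.158152
x = cos φ₁ sin φ₂ − sin φ₁ cos φ₂ cos Δλ = 0.355900
θ = atan2(y, x) = 23.9590° → 23.9590° (mod 360°)

24.0°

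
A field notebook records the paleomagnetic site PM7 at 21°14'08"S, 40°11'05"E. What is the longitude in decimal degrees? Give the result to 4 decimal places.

40.1847°E

40° + 11′/60 + 5″/3600 = 40 + 0.18333 + 0.00139 = 40.1847°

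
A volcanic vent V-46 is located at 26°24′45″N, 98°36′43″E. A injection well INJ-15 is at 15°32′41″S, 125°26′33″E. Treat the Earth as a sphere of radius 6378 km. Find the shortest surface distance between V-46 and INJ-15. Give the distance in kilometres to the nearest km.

5499 km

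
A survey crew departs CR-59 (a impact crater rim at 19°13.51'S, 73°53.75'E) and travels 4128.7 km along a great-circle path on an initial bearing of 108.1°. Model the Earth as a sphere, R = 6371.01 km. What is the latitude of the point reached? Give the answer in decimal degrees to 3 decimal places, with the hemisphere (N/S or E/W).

26.078°S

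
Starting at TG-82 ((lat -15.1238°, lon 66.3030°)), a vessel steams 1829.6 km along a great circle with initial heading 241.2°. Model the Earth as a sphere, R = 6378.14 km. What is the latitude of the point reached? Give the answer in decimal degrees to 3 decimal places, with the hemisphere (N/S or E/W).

22.447°S

δ = d/R = 1829.6/6378.14 = 0.286855 rad
φ₂ = arcsin(sin φ₁ cos δ + cos φ₁ sin δ cos θ)
   = arcsin(-0.26091·0.95914 + 0.96536·0.28294·-0.48175) = -22.44705°
λ₂ = λ₁ + atan2(sin θ sin δ cos φ₁, cos δ − sin φ₁ sin φ₂) = 50.74194°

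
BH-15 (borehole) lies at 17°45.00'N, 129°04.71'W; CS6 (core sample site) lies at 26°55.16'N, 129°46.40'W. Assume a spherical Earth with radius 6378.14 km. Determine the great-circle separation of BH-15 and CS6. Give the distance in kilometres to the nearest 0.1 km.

1023.2 km

BH-15: φ = +17.75000°, λ = -129.07850°
CS6: φ = +26.91933°, λ = -129.77333°
Δφ = 9.1693°,  Δλ = -0.6948°
a = sin²(Δφ/2) + cos φ₁ cos φ₂ sin²(Δλ/2) = 0.006420
c = 2·arcsin(√a) = 0.160426 rad = 9.1918°
d = R·c = 6378.14 × 0.160426 = 1023.2 km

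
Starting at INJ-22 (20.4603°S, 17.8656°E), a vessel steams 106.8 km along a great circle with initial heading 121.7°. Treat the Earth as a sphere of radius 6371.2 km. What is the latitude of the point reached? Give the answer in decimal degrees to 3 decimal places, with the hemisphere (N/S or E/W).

20.963°S

δ = d/R = 106.8/6371.2 = 0.016763 rad
φ₂ = arcsin(sin φ₁ cos δ + cos φ₁ sin δ cos θ)
   = arcsin(-0.34956·0.99986 + 0.93691·0.01676·-0.52547) = -20.96279°
λ₂ = λ₁ + atan2(sin θ sin δ cos φ₁, cos δ − sin φ₁ sin φ₂) = 18.74067°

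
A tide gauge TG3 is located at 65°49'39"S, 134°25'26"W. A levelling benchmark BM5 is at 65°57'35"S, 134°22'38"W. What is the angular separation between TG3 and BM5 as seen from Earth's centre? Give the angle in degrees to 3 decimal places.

TG3: φ = -65.82750°, λ = -134.42389°
BM5: φ = -65.95972°, λ = -134.37722°
Δφ = -0.1322°,  Δλ = 0.0467°
a = sin²(Δφ/2) + cos φ₁ cos φ₂ sin²(Δλ/2) = 0.000001
c = 2·arcsin(√a) = 0.002332 rad = 0.1336°

0.134°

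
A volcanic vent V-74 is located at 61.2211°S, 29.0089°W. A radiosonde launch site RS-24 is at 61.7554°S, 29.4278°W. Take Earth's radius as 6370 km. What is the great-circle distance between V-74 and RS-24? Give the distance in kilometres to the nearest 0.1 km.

63.4 km

Δφ = -0.5343°,  Δλ = -0.4189°
a = sin²(Δφ/2) + cos φ₁ cos φ₂ sin²(Δλ/2) = 0.000025
c = 2·arcsin(√a) = 0.009957 rad = 0.5705°
d = R·c = 6370 × 0.009957 = 63.4 km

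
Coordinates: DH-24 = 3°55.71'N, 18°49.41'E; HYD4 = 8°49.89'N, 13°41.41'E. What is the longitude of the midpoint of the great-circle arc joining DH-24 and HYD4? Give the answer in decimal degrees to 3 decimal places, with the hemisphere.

16.269°E

DH-24: φ = +3.92850°, λ = +18.82350°
HYD4: φ = +8.83150°, λ = +13.69017°
Bx = cos φ₂ cos Δλ = 0.984181,  By = cos φ₂ sin Δλ = -0.088413
φₘ = atan2(sin φ₁ + sin φ₂, √((cos φ₁ + Bx)² + By²)) = 6.38635°
λₘ = λ₁ + atan2(By, cos φ₁ + Bx) = 16.26913°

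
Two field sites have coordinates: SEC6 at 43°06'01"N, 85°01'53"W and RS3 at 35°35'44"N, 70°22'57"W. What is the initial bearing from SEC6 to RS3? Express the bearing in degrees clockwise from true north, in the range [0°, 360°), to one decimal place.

118.7°

SEC6: φ = +43.10028°, λ = -85.03139°
RS3: φ = +35.59556°, λ = -70.38250°
Δλ = 14.6489°
y = sin Δλ · cos φ₂ = 0.205641
x = cos φ₁ sin φ₂ − sin φ₁ cos φ₂ cos Δλ = -0.112547
θ = atan2(y, x) = 118.6919° → 118.6919° (mod 360°)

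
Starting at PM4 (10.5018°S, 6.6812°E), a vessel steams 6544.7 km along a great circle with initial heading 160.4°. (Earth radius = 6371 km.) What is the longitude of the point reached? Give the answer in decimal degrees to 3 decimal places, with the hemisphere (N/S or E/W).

δ = d/R = 6544.7/6371 = 1.027264 rad
φ₂ = arcsin(sin φ₁ cos δ + cos φ₁ sin δ cos θ)
   = arcsin(-0.18227·0.51716 + 0.98325·0.85589·-0.94206) = -62.50489°
λ₂ = λ₁ + atan2(sin θ sin δ cos φ₁, cos δ − sin φ₁ sin φ₂) = 45.13533°

45.135°E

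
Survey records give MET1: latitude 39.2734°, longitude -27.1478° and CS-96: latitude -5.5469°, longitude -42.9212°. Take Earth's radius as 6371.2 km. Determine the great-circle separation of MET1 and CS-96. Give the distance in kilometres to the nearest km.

5241 km

Δφ = -44.8203°,  Δλ = -15.7734°
a = sin²(Δφ/2) + cos φ₁ cos φ₂ sin²(Δλ/2) = 0.159847
c = 2·arcsin(√a) = 0.822615 rad = 47.1324°
d = R·c = 6371.2 × 0.822615 = 5241.0 km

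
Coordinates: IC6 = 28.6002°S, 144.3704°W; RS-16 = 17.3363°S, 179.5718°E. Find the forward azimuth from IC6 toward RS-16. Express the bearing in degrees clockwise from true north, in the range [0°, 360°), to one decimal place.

Δλ = -36.0578°
y = sin Δλ · cos φ₂ = -0.561862
x = cos φ₁ sin φ₂ − sin φ₁ cos φ₂ cos Δλ = 0.107788
θ = atan2(y, x) = -79.1403° → 280.8597° (mod 360°)

280.9°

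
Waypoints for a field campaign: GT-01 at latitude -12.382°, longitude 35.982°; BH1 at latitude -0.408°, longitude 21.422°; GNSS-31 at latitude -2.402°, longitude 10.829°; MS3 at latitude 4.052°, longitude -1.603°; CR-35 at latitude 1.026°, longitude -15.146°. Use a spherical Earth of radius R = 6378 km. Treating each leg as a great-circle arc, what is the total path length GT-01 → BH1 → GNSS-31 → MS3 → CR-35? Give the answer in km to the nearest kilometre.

6389 km

GT-01→BH1: c = 0.327422 rad, d = 2088.30 km
BH1→GNSS-31: c = 0.188066 rad, d = 1199.48 km
GNSS-31→MS3: c = 0.244354 rad, d = 1558.49 km
MS3→CR-35: c = 0.241944 rad, d = 1543.12 km
Total = 2088.30 + 1199.48 + 1558.49 + 1543.12 = 6389.39 km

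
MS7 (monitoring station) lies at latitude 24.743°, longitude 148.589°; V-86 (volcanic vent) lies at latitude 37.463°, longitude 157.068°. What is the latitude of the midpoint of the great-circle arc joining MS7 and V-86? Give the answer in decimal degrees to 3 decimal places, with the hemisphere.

31.172°N

Bx = cos φ₂ cos Δλ = 0.785071,  By = cos φ₂ sin Δλ = 0.117035
φₘ = atan2(sin φ₁ + sin φ₂, √((cos φ₁ + Bx)² + By²)) = 31.17217°
λₘ = λ₁ + atan2(By, cos φ₁ + Bx) = 152.54289°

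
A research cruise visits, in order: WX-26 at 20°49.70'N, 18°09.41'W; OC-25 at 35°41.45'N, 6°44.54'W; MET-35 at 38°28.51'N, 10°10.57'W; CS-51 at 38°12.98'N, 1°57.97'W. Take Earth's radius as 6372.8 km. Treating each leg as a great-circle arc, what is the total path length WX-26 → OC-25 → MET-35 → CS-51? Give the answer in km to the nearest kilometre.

3143 km

WX-26: φ = +20.82833°, λ = -18.15683°
OC-25: φ = +35.69083°, λ = -6.74233°
MET-35: φ = +38.47517°, λ = -10.17617°
CS-51: φ = +38.21633°, λ = -1.96617°
WX-26→OC-25: c = 0.312623 rad, d = 1992.29 km
OC-25→MET-35: c = 0.068162 rad, d = 434.38 km
MET-35→CS-51: c = 0.112434 rad, d = 716.52 km
Total = 1992.29 + 434.38 + 716.52 = 3143.19 km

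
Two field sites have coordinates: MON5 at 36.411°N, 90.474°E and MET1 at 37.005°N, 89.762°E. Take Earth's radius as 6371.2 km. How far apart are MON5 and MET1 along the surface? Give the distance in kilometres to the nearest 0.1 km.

Δφ = 0.5940°,  Δλ = -0.7120°
a = sin²(Δφ/2) + cos φ₁ cos φ₂ sin²(Δλ/2) = 0.000052
c = 2·arcsin(√a) = 0.014378 rad = 0.8238°
d = R·c = 6371.2 × 0.014378 = 91.6 km

91.6 km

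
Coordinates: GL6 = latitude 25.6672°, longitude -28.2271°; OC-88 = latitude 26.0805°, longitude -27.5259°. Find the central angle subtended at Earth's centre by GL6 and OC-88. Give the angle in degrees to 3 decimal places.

0.754°

Δφ = 0.4133°,  Δλ = 0.7012°
a = sin²(Δφ/2) + cos φ₁ cos φ₂ sin²(Δλ/2) = 0.000043
c = 2·arcsin(√a) = 0.013164 rad = 0.7542°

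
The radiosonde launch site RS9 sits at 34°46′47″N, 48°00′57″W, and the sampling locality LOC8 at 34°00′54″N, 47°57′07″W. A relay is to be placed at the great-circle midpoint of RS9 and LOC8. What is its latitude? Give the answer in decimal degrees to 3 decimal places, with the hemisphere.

34.397°N

RS9: φ = +34.77972°, λ = -48.01583°
LOC8: φ = +34.01500°, λ = -47.95194°
Bx = cos φ₂ cos Δλ = 0.828891,  By = cos φ₂ sin Δλ = 0.000924
φₘ = atan2(sin φ₁ + sin φ₂, √((cos φ₁ + Bx)² + By²)) = 34.39737°
λₘ = λ₁ + atan2(By, cos φ₁ + Bx) = -47.98374°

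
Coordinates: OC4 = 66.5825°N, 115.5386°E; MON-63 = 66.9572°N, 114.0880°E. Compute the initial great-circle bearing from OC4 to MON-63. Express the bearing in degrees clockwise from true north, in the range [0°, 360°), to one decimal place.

303.9°

Δλ = -1.4506°
y = sin Δλ · cos φ₂ = -0.009909
x = cos φ₁ sin φ₂ − sin φ₁ cos φ₂ cos Δλ = 0.006655
θ = atan2(y, x) = -56.1144° → 303.8856° (mod 360°)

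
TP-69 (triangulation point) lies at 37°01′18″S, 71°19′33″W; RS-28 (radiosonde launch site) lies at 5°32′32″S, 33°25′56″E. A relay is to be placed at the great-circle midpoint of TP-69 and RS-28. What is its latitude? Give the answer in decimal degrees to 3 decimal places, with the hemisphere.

32.282°S

TP-69: φ = -37.02167°, λ = -71.32583°
RS-28: φ = -5.54222°, λ = +33.43222°
Bx = cos φ₂ cos Δλ = -0.253547,  By = cos φ₂ sin Δλ = 0.962490
φₘ = atan2(sin φ₁ + sin φ₂, √((cos φ₁ + Bx)² + By²)) = -32.28169°
λₘ = λ₁ + atan2(By, cos φ₁ + Bx) = -10.83983°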